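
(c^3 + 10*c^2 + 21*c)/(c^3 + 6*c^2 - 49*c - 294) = c*(c + 3)/(c^2 - c - 42)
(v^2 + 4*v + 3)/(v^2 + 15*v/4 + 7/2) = 4*(v^2 + 4*v + 3)/(4*v^2 + 15*v + 14)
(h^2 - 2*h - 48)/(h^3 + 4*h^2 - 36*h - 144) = (h - 8)/(h^2 - 2*h - 24)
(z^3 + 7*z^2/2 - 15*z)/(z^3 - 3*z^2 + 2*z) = (z^2 + 7*z/2 - 15)/(z^2 - 3*z + 2)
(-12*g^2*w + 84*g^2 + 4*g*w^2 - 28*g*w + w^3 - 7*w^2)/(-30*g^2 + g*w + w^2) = (-2*g*w + 14*g + w^2 - 7*w)/(-5*g + w)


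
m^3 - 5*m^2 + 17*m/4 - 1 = (m - 4)*(m - 1/2)^2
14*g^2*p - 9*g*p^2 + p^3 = p*(-7*g + p)*(-2*g + p)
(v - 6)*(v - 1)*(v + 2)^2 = v^4 - 3*v^3 - 18*v^2 - 4*v + 24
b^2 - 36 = (b - 6)*(b + 6)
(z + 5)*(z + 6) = z^2 + 11*z + 30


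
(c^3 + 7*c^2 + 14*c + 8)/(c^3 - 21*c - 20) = (c + 2)/(c - 5)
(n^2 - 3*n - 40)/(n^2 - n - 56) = (n + 5)/(n + 7)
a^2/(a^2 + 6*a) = a/(a + 6)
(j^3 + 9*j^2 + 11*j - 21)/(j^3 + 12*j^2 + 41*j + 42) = (j - 1)/(j + 2)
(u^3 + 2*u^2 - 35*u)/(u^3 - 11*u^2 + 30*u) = (u + 7)/(u - 6)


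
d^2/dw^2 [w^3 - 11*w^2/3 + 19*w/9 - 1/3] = 6*w - 22/3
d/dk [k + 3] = 1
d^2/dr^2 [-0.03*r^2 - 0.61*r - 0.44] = -0.0600000000000000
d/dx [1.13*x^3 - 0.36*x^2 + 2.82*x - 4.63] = 3.39*x^2 - 0.72*x + 2.82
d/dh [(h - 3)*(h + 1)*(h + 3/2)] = 3*h^2 - h - 6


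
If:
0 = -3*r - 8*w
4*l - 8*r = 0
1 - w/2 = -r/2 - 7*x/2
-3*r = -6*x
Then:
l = -32/39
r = -16/39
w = 2/13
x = -8/39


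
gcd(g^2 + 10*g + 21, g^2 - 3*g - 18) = g + 3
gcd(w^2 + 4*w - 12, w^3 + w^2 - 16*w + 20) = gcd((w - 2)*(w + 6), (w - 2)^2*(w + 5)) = w - 2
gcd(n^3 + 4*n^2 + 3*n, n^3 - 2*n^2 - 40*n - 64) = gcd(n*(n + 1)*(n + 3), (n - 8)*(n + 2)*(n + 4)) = 1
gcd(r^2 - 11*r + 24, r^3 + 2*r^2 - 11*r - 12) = r - 3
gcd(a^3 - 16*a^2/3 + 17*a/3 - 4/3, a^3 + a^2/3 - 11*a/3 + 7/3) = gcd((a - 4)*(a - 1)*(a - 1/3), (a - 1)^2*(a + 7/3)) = a - 1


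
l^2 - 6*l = l*(l - 6)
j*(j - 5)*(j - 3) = j^3 - 8*j^2 + 15*j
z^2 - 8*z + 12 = (z - 6)*(z - 2)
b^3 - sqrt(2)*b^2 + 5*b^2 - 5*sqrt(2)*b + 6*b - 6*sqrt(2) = (b + 2)*(b + 3)*(b - sqrt(2))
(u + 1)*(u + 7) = u^2 + 8*u + 7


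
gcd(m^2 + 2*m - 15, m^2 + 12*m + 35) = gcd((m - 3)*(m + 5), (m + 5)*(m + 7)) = m + 5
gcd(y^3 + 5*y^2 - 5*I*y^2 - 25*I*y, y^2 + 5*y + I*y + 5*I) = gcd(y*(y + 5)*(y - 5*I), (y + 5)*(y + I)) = y + 5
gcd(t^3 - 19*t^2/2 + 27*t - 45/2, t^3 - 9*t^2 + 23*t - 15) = t^2 - 8*t + 15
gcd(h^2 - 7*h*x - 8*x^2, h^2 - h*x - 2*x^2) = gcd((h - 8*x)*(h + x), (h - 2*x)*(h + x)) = h + x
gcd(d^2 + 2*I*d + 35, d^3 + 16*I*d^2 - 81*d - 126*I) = d + 7*I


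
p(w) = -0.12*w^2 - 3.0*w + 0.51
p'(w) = -0.24*w - 3.0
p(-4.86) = 12.26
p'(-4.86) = -1.83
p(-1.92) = 5.83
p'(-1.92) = -2.54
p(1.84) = -5.42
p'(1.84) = -3.44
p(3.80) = -12.62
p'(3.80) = -3.91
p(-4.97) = 12.46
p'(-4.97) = -1.81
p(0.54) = -1.14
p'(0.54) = -3.13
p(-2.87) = 8.13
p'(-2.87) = -2.31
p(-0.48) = 1.92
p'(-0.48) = -2.88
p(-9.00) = 17.79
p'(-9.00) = -0.84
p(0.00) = 0.51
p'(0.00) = -3.00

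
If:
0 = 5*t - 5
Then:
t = 1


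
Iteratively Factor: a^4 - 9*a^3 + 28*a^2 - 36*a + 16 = (a - 2)*(a^3 - 7*a^2 + 14*a - 8) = (a - 2)*(a - 1)*(a^2 - 6*a + 8) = (a - 4)*(a - 2)*(a - 1)*(a - 2)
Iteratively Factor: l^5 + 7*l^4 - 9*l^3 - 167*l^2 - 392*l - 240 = (l + 4)*(l^4 + 3*l^3 - 21*l^2 - 83*l - 60) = (l - 5)*(l + 4)*(l^3 + 8*l^2 + 19*l + 12) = (l - 5)*(l + 4)^2*(l^2 + 4*l + 3) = (l - 5)*(l + 3)*(l + 4)^2*(l + 1)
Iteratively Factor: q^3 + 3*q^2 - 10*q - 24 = (q + 2)*(q^2 + q - 12) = (q + 2)*(q + 4)*(q - 3)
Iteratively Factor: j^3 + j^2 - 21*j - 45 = (j + 3)*(j^2 - 2*j - 15) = (j - 5)*(j + 3)*(j + 3)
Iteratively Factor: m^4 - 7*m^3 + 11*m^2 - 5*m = (m - 5)*(m^3 - 2*m^2 + m) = (m - 5)*(m - 1)*(m^2 - m) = (m - 5)*(m - 1)^2*(m)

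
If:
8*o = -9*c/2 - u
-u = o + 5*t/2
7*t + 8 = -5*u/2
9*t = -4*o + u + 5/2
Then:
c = -2966/585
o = 751/260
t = -27/26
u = -19/65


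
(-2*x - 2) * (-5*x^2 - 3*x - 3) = 10*x^3 + 16*x^2 + 12*x + 6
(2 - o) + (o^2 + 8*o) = o^2 + 7*o + 2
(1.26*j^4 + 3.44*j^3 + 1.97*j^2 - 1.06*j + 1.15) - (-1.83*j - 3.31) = 1.26*j^4 + 3.44*j^3 + 1.97*j^2 + 0.77*j + 4.46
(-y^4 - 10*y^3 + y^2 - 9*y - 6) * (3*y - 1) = -3*y^5 - 29*y^4 + 13*y^3 - 28*y^2 - 9*y + 6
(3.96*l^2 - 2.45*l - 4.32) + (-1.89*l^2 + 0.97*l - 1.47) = 2.07*l^2 - 1.48*l - 5.79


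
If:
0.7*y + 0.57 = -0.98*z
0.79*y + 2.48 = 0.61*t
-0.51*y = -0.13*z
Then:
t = 3.90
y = -0.13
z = -0.49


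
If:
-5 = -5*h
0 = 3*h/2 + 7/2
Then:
No Solution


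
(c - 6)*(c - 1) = c^2 - 7*c + 6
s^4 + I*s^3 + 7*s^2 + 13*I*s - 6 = (s - 3*I)*(s + I)^2*(s + 2*I)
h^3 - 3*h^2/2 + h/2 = h*(h - 1)*(h - 1/2)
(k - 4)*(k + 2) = k^2 - 2*k - 8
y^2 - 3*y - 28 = (y - 7)*(y + 4)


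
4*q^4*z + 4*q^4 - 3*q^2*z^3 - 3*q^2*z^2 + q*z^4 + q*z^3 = (-2*q + z)^2*(q + z)*(q*z + q)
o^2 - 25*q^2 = (o - 5*q)*(o + 5*q)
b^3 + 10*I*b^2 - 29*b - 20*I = (b + I)*(b + 4*I)*(b + 5*I)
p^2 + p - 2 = (p - 1)*(p + 2)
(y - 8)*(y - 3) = y^2 - 11*y + 24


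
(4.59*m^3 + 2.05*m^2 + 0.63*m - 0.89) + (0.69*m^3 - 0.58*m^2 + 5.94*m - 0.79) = 5.28*m^3 + 1.47*m^2 + 6.57*m - 1.68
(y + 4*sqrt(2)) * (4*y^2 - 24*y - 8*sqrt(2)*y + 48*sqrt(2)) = 4*y^3 - 24*y^2 + 8*sqrt(2)*y^2 - 48*sqrt(2)*y - 64*y + 384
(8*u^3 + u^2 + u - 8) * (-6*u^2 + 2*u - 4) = -48*u^5 + 10*u^4 - 36*u^3 + 46*u^2 - 20*u + 32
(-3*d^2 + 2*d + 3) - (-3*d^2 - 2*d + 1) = 4*d + 2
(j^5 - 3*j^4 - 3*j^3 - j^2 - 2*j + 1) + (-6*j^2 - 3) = j^5 - 3*j^4 - 3*j^3 - 7*j^2 - 2*j - 2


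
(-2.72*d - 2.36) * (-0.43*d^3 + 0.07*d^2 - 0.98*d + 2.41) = 1.1696*d^4 + 0.8244*d^3 + 2.5004*d^2 - 4.2424*d - 5.6876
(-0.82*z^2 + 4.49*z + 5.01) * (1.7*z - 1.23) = -1.394*z^3 + 8.6416*z^2 + 2.9943*z - 6.1623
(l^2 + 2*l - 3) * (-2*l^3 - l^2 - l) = -2*l^5 - 5*l^4 + 3*l^3 + l^2 + 3*l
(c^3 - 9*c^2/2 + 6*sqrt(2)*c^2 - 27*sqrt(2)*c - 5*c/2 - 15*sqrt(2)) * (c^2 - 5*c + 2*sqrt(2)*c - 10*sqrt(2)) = c^5 - 19*c^4/2 + 8*sqrt(2)*c^4 - 76*sqrt(2)*c^3 + 44*c^3 - 431*c^2/2 + 160*sqrt(2)*c^2 + 100*sqrt(2)*c + 480*c + 300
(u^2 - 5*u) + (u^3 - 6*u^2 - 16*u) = u^3 - 5*u^2 - 21*u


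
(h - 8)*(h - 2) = h^2 - 10*h + 16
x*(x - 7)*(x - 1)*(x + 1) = x^4 - 7*x^3 - x^2 + 7*x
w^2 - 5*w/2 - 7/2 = (w - 7/2)*(w + 1)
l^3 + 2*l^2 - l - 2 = (l - 1)*(l + 1)*(l + 2)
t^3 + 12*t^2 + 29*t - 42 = (t - 1)*(t + 6)*(t + 7)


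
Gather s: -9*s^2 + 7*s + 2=-9*s^2 + 7*s + 2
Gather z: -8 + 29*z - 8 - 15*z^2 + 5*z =-15*z^2 + 34*z - 16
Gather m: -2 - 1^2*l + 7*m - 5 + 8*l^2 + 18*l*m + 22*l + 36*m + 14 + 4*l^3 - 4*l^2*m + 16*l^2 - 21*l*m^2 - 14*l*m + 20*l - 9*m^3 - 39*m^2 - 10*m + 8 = 4*l^3 + 24*l^2 + 41*l - 9*m^3 + m^2*(-21*l - 39) + m*(-4*l^2 + 4*l + 33) + 15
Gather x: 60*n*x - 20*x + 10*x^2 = 10*x^2 + x*(60*n - 20)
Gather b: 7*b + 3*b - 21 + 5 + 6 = 10*b - 10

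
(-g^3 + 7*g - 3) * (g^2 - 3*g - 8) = -g^5 + 3*g^4 + 15*g^3 - 24*g^2 - 47*g + 24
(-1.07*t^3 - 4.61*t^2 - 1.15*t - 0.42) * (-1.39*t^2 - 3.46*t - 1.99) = 1.4873*t^5 + 10.1101*t^4 + 19.6784*t^3 + 13.7367*t^2 + 3.7417*t + 0.8358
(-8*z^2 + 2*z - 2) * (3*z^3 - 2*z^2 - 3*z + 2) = -24*z^5 + 22*z^4 + 14*z^3 - 18*z^2 + 10*z - 4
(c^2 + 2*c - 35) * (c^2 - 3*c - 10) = c^4 - c^3 - 51*c^2 + 85*c + 350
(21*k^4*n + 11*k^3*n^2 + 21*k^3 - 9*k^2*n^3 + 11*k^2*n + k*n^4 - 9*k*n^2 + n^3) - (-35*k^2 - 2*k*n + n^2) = 21*k^4*n + 11*k^3*n^2 + 21*k^3 - 9*k^2*n^3 + 11*k^2*n + 35*k^2 + k*n^4 - 9*k*n^2 + 2*k*n + n^3 - n^2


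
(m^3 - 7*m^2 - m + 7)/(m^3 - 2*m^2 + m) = (m^2 - 6*m - 7)/(m*(m - 1))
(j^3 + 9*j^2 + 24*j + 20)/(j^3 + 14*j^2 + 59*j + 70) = (j + 2)/(j + 7)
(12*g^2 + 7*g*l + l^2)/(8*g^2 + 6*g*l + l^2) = (3*g + l)/(2*g + l)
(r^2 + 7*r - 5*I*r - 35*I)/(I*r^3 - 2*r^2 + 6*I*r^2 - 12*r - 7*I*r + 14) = (-I*r - 5)/(r^2 + r*(-1 + 2*I) - 2*I)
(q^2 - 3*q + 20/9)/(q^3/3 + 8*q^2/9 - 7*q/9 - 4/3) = (3*q - 5)/(q^2 + 4*q + 3)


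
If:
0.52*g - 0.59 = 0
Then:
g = 1.13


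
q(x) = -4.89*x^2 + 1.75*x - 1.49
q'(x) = 1.75 - 9.78*x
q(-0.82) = -6.21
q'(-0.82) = 9.77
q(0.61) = -2.24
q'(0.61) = -4.22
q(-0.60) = -4.30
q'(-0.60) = 7.62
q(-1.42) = -13.84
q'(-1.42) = 15.64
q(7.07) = -233.54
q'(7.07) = -67.39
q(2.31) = -23.54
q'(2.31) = -20.84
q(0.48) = -1.78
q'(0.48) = -2.94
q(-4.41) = -104.31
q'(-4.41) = 44.88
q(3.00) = -40.25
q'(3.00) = -27.59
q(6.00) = -167.03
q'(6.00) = -56.93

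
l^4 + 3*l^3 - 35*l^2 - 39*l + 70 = (l - 5)*(l - 1)*(l + 2)*(l + 7)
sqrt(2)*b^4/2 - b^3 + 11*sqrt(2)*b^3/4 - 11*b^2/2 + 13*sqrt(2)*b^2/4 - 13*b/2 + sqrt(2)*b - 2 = (b + 1/2)*(b + 4)*(b - sqrt(2))*(sqrt(2)*b/2 + sqrt(2)/2)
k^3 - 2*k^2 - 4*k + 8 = (k - 2)^2*(k + 2)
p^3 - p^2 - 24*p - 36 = (p - 6)*(p + 2)*(p + 3)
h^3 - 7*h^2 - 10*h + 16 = (h - 8)*(h - 1)*(h + 2)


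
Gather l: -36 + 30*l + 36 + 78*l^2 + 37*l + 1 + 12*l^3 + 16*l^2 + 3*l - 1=12*l^3 + 94*l^2 + 70*l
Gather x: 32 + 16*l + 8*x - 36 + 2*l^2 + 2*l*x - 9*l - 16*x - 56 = 2*l^2 + 7*l + x*(2*l - 8) - 60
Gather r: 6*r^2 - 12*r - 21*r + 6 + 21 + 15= 6*r^2 - 33*r + 42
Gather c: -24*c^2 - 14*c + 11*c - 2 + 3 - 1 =-24*c^2 - 3*c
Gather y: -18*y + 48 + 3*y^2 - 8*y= 3*y^2 - 26*y + 48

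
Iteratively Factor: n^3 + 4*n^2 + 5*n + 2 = (n + 1)*(n^2 + 3*n + 2) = (n + 1)^2*(n + 2)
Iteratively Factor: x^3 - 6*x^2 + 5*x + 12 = (x - 4)*(x^2 - 2*x - 3) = (x - 4)*(x - 3)*(x + 1)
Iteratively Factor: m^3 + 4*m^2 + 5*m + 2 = (m + 2)*(m^2 + 2*m + 1) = (m + 1)*(m + 2)*(m + 1)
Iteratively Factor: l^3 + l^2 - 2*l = (l)*(l^2 + l - 2) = l*(l - 1)*(l + 2)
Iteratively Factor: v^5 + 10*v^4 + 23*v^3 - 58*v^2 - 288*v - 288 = (v + 4)*(v^4 + 6*v^3 - v^2 - 54*v - 72) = (v + 2)*(v + 4)*(v^3 + 4*v^2 - 9*v - 36) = (v - 3)*(v + 2)*(v + 4)*(v^2 + 7*v + 12) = (v - 3)*(v + 2)*(v + 3)*(v + 4)*(v + 4)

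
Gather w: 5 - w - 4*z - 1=-w - 4*z + 4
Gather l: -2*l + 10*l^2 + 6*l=10*l^2 + 4*l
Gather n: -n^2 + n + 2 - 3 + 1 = -n^2 + n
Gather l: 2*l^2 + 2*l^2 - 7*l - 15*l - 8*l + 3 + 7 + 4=4*l^2 - 30*l + 14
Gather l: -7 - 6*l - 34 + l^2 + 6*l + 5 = l^2 - 36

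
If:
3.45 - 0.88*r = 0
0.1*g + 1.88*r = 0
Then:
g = -73.70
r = 3.92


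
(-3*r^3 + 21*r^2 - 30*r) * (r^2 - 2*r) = -3*r^5 + 27*r^4 - 72*r^3 + 60*r^2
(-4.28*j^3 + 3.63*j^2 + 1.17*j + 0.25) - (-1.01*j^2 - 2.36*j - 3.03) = -4.28*j^3 + 4.64*j^2 + 3.53*j + 3.28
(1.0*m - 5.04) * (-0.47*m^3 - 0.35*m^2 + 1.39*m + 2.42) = -0.47*m^4 + 2.0188*m^3 + 3.154*m^2 - 4.5856*m - 12.1968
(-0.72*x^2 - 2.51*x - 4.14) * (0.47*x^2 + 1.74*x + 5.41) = -0.3384*x^4 - 2.4325*x^3 - 10.2084*x^2 - 20.7827*x - 22.3974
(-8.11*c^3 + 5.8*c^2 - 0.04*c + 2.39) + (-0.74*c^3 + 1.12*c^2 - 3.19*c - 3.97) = -8.85*c^3 + 6.92*c^2 - 3.23*c - 1.58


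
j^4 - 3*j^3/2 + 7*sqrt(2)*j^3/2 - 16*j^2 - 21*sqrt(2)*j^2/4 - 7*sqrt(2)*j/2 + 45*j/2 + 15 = (j - 2)*(j + 1/2)*(j - 3*sqrt(2)/2)*(j + 5*sqrt(2))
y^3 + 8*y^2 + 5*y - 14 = (y - 1)*(y + 2)*(y + 7)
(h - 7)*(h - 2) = h^2 - 9*h + 14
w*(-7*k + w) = -7*k*w + w^2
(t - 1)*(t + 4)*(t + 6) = t^3 + 9*t^2 + 14*t - 24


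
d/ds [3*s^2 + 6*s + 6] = 6*s + 6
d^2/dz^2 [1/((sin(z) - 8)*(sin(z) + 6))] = (-4*sin(z)^4 + 6*sin(z)^3 - 190*sin(z)^2 + 84*sin(z) + 104)/((sin(z) - 8)^3*(sin(z) + 6)^3)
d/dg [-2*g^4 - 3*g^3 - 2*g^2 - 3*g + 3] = -8*g^3 - 9*g^2 - 4*g - 3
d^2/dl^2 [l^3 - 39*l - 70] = 6*l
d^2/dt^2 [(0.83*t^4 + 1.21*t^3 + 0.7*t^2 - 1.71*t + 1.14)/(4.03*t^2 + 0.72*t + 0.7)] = (26.959894*t^6 + 14.449968*t^5 + 16.630212*t^4 - 58.48529*t^3 + 107.778996*t^2 + 52.347804*t - 2.840248)/(65.450827*t^6 + 35.080344*t^5 + 40.373346*t^4 + 12.559968*t^3 + 7.01274*t^2 + 1.0584*t + 0.343)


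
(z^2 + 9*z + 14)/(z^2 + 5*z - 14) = (z + 2)/(z - 2)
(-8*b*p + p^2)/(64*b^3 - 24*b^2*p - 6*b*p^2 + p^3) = p/(-8*b^2 + 2*b*p + p^2)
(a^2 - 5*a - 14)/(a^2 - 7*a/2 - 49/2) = 2*(a + 2)/(2*a + 7)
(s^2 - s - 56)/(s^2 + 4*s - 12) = (s^2 - s - 56)/(s^2 + 4*s - 12)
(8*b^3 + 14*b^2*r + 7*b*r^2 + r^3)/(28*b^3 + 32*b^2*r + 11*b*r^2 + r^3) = (4*b^2 + 5*b*r + r^2)/(14*b^2 + 9*b*r + r^2)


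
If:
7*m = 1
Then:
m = 1/7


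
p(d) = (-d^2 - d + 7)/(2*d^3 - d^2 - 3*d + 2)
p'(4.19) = 0.02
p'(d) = (-2*d - 1)/(2*d^3 - d^2 - 3*d + 2) + (-6*d^2 + 2*d + 3)*(-d^2 - d + 7)/(2*d^3 - d^2 - 3*d + 2)^2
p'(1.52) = -7.22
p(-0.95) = 3.16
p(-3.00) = -0.02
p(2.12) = 0.04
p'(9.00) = 0.01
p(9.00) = -0.06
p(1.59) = 1.05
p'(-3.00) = -0.12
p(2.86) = -0.13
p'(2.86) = -0.05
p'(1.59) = -4.97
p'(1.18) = -115.50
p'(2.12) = -0.59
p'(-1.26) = -1635.35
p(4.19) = -0.12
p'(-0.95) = -5.70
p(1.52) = 1.47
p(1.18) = 12.52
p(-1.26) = 34.82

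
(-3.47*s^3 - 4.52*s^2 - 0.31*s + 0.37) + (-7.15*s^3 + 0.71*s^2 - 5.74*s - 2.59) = -10.62*s^3 - 3.81*s^2 - 6.05*s - 2.22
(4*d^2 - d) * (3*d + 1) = 12*d^3 + d^2 - d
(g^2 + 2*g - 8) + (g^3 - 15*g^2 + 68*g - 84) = g^3 - 14*g^2 + 70*g - 92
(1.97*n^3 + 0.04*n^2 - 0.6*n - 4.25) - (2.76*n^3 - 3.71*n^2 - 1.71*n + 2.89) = -0.79*n^3 + 3.75*n^2 + 1.11*n - 7.14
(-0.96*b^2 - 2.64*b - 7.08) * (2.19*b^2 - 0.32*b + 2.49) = -2.1024*b^4 - 5.4744*b^3 - 17.0508*b^2 - 4.308*b - 17.6292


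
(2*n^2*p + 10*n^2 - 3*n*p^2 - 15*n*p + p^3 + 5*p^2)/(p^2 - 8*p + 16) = (2*n^2*p + 10*n^2 - 3*n*p^2 - 15*n*p + p^3 + 5*p^2)/(p^2 - 8*p + 16)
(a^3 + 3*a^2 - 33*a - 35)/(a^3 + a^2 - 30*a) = (a^2 + 8*a + 7)/(a*(a + 6))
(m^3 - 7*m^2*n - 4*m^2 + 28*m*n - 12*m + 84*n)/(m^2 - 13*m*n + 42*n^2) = (m^2 - 4*m - 12)/(m - 6*n)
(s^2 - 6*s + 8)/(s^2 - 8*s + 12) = (s - 4)/(s - 6)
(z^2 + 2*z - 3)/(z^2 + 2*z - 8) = (z^2 + 2*z - 3)/(z^2 + 2*z - 8)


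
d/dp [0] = 0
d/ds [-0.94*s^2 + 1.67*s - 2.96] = 1.67 - 1.88*s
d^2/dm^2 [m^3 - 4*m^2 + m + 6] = 6*m - 8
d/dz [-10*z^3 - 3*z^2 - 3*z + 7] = -30*z^2 - 6*z - 3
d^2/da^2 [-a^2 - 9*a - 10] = -2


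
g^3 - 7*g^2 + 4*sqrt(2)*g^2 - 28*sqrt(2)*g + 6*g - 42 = (g - 7)*(g + sqrt(2))*(g + 3*sqrt(2))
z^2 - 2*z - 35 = (z - 7)*(z + 5)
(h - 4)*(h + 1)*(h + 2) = h^3 - h^2 - 10*h - 8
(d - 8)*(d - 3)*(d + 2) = d^3 - 9*d^2 + 2*d + 48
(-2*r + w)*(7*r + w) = -14*r^2 + 5*r*w + w^2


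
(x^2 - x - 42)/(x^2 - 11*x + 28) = (x + 6)/(x - 4)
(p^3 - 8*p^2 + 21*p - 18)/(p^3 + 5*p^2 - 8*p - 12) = (p^2 - 6*p + 9)/(p^2 + 7*p + 6)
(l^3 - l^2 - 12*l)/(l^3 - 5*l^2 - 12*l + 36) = l*(l - 4)/(l^2 - 8*l + 12)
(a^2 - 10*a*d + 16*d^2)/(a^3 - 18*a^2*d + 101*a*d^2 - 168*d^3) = (a - 2*d)/(a^2 - 10*a*d + 21*d^2)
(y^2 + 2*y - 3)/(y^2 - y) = (y + 3)/y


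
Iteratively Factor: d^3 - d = (d - 1)*(d^2 + d) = d*(d - 1)*(d + 1)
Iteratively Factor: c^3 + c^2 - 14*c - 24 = (c - 4)*(c^2 + 5*c + 6) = (c - 4)*(c + 2)*(c + 3)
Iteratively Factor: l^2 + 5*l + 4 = (l + 4)*(l + 1)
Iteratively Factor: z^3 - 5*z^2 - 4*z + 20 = (z - 5)*(z^2 - 4) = (z - 5)*(z + 2)*(z - 2)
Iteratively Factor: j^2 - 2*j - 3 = (j + 1)*(j - 3)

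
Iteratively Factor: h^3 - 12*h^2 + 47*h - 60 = (h - 3)*(h^2 - 9*h + 20) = (h - 5)*(h - 3)*(h - 4)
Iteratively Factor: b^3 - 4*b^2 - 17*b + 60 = (b - 3)*(b^2 - b - 20) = (b - 5)*(b - 3)*(b + 4)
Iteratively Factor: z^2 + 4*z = (z)*(z + 4)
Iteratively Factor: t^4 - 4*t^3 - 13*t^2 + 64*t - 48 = (t - 4)*(t^3 - 13*t + 12) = (t - 4)*(t - 3)*(t^2 + 3*t - 4) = (t - 4)*(t - 3)*(t - 1)*(t + 4)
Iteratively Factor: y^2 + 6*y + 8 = (y + 2)*(y + 4)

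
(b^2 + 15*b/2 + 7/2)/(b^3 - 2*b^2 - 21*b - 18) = (2*b^2 + 15*b + 7)/(2*(b^3 - 2*b^2 - 21*b - 18))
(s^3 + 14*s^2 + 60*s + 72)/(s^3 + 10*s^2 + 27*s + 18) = (s^2 + 8*s + 12)/(s^2 + 4*s + 3)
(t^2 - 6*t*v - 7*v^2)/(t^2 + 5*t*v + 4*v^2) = (t - 7*v)/(t + 4*v)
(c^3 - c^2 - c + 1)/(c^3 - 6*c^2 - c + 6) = (c - 1)/(c - 6)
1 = 1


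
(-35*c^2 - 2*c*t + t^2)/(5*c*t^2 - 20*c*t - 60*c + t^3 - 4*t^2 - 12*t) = (-7*c + t)/(t^2 - 4*t - 12)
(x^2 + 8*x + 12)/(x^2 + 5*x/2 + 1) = 2*(x + 6)/(2*x + 1)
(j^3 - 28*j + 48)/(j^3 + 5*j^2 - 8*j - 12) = (j - 4)/(j + 1)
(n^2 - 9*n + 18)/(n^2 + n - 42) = (n - 3)/(n + 7)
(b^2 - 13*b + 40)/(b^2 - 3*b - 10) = (b - 8)/(b + 2)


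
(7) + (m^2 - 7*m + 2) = m^2 - 7*m + 9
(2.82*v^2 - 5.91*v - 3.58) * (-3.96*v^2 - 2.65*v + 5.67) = -11.1672*v^4 + 15.9306*v^3 + 45.8277*v^2 - 24.0227*v - 20.2986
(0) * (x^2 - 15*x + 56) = 0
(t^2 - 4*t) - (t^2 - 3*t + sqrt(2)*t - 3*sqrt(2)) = -sqrt(2)*t - t + 3*sqrt(2)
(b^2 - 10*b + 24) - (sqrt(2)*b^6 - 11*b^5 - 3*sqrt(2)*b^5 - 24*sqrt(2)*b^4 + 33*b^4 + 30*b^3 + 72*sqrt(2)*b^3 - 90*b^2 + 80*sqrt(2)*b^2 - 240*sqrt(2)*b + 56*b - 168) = -sqrt(2)*b^6 + 3*sqrt(2)*b^5 + 11*b^5 - 33*b^4 + 24*sqrt(2)*b^4 - 72*sqrt(2)*b^3 - 30*b^3 - 80*sqrt(2)*b^2 + 91*b^2 - 66*b + 240*sqrt(2)*b + 192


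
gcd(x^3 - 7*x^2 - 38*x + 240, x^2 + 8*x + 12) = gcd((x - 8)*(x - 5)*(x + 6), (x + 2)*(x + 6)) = x + 6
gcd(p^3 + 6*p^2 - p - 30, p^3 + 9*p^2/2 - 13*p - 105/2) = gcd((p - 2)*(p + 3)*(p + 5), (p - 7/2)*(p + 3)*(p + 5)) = p^2 + 8*p + 15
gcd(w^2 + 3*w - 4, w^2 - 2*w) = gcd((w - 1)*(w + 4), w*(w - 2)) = 1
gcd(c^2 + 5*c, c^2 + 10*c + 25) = c + 5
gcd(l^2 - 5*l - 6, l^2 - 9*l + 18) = l - 6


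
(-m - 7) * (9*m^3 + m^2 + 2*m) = -9*m^4 - 64*m^3 - 9*m^2 - 14*m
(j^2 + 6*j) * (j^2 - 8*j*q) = j^4 - 8*j^3*q + 6*j^3 - 48*j^2*q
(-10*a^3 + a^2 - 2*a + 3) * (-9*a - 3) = 90*a^4 + 21*a^3 + 15*a^2 - 21*a - 9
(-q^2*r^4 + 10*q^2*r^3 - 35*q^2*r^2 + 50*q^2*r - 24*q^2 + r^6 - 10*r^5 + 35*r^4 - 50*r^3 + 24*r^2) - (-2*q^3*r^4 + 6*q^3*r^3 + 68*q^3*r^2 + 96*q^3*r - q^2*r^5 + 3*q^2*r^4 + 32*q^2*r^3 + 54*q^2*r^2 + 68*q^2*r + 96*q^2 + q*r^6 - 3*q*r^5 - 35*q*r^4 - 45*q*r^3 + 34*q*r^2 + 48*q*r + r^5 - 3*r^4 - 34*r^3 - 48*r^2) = 2*q^3*r^4 - 6*q^3*r^3 - 68*q^3*r^2 - 96*q^3*r + q^2*r^5 - 4*q^2*r^4 - 22*q^2*r^3 - 89*q^2*r^2 - 18*q^2*r - 120*q^2 - q*r^6 + 3*q*r^5 + 35*q*r^4 + 45*q*r^3 - 34*q*r^2 - 48*q*r + r^6 - 11*r^5 + 38*r^4 - 16*r^3 + 72*r^2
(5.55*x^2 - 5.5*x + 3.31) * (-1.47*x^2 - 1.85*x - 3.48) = -8.1585*x^4 - 2.1825*x^3 - 14.0047*x^2 + 13.0165*x - 11.5188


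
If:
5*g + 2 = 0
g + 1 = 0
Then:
No Solution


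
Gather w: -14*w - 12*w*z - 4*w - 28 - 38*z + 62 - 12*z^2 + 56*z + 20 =w*(-12*z - 18) - 12*z^2 + 18*z + 54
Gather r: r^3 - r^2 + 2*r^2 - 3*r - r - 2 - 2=r^3 + r^2 - 4*r - 4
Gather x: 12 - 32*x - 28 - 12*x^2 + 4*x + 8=-12*x^2 - 28*x - 8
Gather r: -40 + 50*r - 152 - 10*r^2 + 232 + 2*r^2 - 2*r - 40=-8*r^2 + 48*r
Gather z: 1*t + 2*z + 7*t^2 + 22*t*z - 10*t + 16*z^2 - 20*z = 7*t^2 - 9*t + 16*z^2 + z*(22*t - 18)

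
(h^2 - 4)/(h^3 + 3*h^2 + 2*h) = (h - 2)/(h*(h + 1))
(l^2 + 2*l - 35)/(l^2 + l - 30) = (l + 7)/(l + 6)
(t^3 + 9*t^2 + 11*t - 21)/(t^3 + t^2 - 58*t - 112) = (t^2 + 2*t - 3)/(t^2 - 6*t - 16)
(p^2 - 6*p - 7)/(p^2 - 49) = (p + 1)/(p + 7)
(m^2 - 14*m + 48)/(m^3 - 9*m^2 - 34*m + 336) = (m - 6)/(m^2 - m - 42)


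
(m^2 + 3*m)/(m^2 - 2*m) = (m + 3)/(m - 2)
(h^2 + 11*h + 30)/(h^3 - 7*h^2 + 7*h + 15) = (h^2 + 11*h + 30)/(h^3 - 7*h^2 + 7*h + 15)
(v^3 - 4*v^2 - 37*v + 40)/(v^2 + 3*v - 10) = (v^2 - 9*v + 8)/(v - 2)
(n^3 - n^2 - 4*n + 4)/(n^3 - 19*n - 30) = (n^2 - 3*n + 2)/(n^2 - 2*n - 15)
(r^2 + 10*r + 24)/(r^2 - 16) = (r + 6)/(r - 4)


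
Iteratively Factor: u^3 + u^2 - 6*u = (u + 3)*(u^2 - 2*u) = u*(u + 3)*(u - 2)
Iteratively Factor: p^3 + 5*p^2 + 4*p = (p + 1)*(p^2 + 4*p) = p*(p + 1)*(p + 4)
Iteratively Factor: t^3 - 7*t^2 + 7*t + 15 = (t - 3)*(t^2 - 4*t - 5) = (t - 3)*(t + 1)*(t - 5)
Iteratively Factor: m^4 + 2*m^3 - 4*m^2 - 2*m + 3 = (m - 1)*(m^3 + 3*m^2 - m - 3) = (m - 1)*(m + 3)*(m^2 - 1) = (m - 1)*(m + 1)*(m + 3)*(m - 1)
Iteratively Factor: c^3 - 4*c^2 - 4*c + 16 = (c - 4)*(c^2 - 4) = (c - 4)*(c - 2)*(c + 2)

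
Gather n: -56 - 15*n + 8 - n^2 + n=-n^2 - 14*n - 48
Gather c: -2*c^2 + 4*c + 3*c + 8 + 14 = -2*c^2 + 7*c + 22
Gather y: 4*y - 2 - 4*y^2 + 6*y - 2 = -4*y^2 + 10*y - 4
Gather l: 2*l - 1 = 2*l - 1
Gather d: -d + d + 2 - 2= 0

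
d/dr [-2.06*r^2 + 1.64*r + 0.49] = 1.64 - 4.12*r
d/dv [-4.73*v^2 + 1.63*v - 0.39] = 1.63 - 9.46*v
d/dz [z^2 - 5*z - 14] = 2*z - 5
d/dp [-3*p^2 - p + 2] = -6*p - 1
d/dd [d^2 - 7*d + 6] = 2*d - 7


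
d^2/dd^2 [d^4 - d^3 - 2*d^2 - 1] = 12*d^2 - 6*d - 4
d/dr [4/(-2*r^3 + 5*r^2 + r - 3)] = 4*(6*r^2 - 10*r - 1)/(2*r^3 - 5*r^2 - r + 3)^2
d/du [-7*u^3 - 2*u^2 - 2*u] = -21*u^2 - 4*u - 2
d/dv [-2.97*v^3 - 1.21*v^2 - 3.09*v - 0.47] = -8.91*v^2 - 2.42*v - 3.09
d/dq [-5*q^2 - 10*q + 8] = -10*q - 10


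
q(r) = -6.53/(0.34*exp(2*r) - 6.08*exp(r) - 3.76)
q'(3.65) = 0.07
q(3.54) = -0.03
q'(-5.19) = -0.02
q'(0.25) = -0.36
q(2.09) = 0.21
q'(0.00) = -0.39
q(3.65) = -0.02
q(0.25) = 0.59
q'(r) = -6.53*(-0.68*exp(2*r) + 6.08*exp(r))/(0.34*exp(2*r) - 6.08*exp(r) - 3.76)^2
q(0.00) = 0.69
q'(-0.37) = -0.42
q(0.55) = 0.49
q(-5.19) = 1.72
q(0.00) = 0.69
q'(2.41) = 0.13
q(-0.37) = 0.84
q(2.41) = 0.22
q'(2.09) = -0.03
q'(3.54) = 0.11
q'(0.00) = -0.39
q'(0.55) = -0.31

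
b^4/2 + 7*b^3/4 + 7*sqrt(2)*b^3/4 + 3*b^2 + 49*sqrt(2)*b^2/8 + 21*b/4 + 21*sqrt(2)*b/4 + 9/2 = (b/2 + 1)*(b + 3/2)*(b + sqrt(2)/2)*(b + 3*sqrt(2))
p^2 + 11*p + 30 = (p + 5)*(p + 6)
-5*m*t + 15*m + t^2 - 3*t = (-5*m + t)*(t - 3)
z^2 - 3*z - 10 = (z - 5)*(z + 2)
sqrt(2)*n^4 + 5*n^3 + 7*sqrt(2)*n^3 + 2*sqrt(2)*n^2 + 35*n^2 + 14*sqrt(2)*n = n*(n + 7)*(n + 2*sqrt(2))*(sqrt(2)*n + 1)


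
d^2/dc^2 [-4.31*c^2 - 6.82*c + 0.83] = -8.62000000000000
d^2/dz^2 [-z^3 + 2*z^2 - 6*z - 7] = 4 - 6*z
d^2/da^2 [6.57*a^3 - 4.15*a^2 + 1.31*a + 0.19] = 39.42*a - 8.3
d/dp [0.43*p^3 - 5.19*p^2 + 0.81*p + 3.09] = 1.29*p^2 - 10.38*p + 0.81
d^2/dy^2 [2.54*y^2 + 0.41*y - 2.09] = 5.08000000000000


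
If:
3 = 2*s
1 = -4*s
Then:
No Solution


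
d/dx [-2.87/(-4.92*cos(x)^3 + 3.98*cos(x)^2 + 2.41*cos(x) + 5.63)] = (42.3612*cos(x)^2 - 22.8452*cos(x) - 6.9167)*sin(x)/(-4.92*cos(x)^3 + 3.98*cos(x)^2 + 2.41*cos(x) + 5.63)^2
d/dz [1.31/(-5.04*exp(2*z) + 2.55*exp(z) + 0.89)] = (13.2048*exp(z) - 3.3405)*exp(z)/(-5.04*exp(2*z) + 2.55*exp(z) + 0.89)^2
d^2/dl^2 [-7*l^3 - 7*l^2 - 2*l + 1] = -42*l - 14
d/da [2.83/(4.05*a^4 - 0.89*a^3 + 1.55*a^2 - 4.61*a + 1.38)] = (-45.846*a^3 + 7.5561*a^2 - 8.773*a + 13.0463)/(4.05*a^4 - 0.89*a^3 + 1.55*a^2 - 4.61*a + 1.38)^2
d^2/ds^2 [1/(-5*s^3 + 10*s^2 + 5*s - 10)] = 2*((3*s - 2)*(s^3 - 2*s^2 - s + 2) - (-3*s^2 + 4*s + 1)^2)/(5*(s^3 - 2*s^2 - s + 2)^3)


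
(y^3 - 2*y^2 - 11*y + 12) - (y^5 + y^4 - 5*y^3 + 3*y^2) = -y^5 - y^4 + 6*y^3 - 5*y^2 - 11*y + 12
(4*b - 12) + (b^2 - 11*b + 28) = b^2 - 7*b + 16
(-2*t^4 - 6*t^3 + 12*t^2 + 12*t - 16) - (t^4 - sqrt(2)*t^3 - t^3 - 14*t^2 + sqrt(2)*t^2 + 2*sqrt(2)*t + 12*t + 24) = -3*t^4 - 5*t^3 + sqrt(2)*t^3 - sqrt(2)*t^2 + 26*t^2 - 2*sqrt(2)*t - 40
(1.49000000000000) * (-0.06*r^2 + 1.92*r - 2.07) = -0.0894*r^2 + 2.8608*r - 3.0843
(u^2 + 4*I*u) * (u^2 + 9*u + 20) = u^4 + 9*u^3 + 4*I*u^3 + 20*u^2 + 36*I*u^2 + 80*I*u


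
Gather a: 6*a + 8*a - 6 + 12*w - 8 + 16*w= 14*a + 28*w - 14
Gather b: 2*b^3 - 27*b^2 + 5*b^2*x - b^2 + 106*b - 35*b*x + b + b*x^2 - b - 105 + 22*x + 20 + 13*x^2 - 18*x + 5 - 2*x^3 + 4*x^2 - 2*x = 2*b^3 + b^2*(5*x - 28) + b*(x^2 - 35*x + 106) - 2*x^3 + 17*x^2 + 2*x - 80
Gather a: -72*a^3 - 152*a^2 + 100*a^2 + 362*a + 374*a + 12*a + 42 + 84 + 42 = -72*a^3 - 52*a^2 + 748*a + 168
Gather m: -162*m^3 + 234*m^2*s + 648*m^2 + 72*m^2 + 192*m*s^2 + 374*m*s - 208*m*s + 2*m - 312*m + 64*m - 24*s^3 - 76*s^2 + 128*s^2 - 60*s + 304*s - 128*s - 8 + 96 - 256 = -162*m^3 + m^2*(234*s + 720) + m*(192*s^2 + 166*s - 246) - 24*s^3 + 52*s^2 + 116*s - 168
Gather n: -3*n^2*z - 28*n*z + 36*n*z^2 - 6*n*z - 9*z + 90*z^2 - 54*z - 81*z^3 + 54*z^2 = -3*n^2*z + n*(36*z^2 - 34*z) - 81*z^3 + 144*z^2 - 63*z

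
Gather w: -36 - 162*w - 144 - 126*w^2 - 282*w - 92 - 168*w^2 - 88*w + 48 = -294*w^2 - 532*w - 224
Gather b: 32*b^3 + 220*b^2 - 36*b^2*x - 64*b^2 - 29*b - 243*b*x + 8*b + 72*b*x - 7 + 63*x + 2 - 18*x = 32*b^3 + b^2*(156 - 36*x) + b*(-171*x - 21) + 45*x - 5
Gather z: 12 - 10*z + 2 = 14 - 10*z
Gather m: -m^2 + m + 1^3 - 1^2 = -m^2 + m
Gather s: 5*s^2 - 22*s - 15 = 5*s^2 - 22*s - 15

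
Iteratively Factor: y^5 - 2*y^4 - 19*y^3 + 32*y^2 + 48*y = (y + 4)*(y^4 - 6*y^3 + 5*y^2 + 12*y) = (y - 4)*(y + 4)*(y^3 - 2*y^2 - 3*y) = (y - 4)*(y - 3)*(y + 4)*(y^2 + y) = y*(y - 4)*(y - 3)*(y + 4)*(y + 1)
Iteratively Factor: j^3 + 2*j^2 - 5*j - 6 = (j - 2)*(j^2 + 4*j + 3) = (j - 2)*(j + 1)*(j + 3)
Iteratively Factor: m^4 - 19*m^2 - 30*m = (m + 3)*(m^3 - 3*m^2 - 10*m) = (m - 5)*(m + 3)*(m^2 + 2*m) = m*(m - 5)*(m + 3)*(m + 2)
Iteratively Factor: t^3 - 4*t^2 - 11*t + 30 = (t - 2)*(t^2 - 2*t - 15) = (t - 2)*(t + 3)*(t - 5)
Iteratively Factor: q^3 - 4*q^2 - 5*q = (q + 1)*(q^2 - 5*q) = q*(q + 1)*(q - 5)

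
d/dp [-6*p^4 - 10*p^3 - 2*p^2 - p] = -24*p^3 - 30*p^2 - 4*p - 1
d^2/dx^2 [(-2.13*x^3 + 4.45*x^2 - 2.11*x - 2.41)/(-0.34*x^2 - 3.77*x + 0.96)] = (2.22044604925031e-16*x^5 + 3.5527136788005e-15*x^4 + 73.83327*x^3 - 53.29668*x^2 + 34.4451*x + 77.15021)/(0.039304*x^6 + 1.307436*x^5 + 14.16423*x^4 + 46.199465*x^3 - 39.99312*x^2 + 10.423296*x - 0.884736)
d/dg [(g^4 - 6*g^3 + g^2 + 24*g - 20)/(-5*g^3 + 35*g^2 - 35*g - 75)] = (-g^4 + 4*g^3 + 3*g^2 + 2*g - 20)/(5*(g^4 - 4*g^3 - 2*g^2 + 12*g + 9))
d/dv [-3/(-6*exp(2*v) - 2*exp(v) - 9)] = (-36*exp(v) - 6)*exp(v)/(6*exp(2*v) + 2*exp(v) + 9)^2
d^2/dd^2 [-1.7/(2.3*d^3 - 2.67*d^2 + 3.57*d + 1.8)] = ((23.46*d - 9.078)*(2.3*d^3 - 2.67*d^2 + 3.57*d + 1.8) - 1.7*(6.9*d^2 - 5.34*d + 3.57)*(13.8*d^2 - 10.68*d + 7.14))/(2.3*d^3 - 2.67*d^2 + 3.57*d + 1.8)^3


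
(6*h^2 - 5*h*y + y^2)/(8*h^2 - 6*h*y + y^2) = (-3*h + y)/(-4*h + y)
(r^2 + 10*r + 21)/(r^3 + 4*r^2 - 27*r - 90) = (r + 7)/(r^2 + r - 30)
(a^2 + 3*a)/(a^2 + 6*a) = (a + 3)/(a + 6)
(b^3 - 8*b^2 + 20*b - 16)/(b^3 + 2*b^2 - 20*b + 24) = (b - 4)/(b + 6)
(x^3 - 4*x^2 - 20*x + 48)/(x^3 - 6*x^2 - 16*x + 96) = (x - 2)/(x - 4)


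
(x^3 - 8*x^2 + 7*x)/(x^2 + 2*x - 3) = x*(x - 7)/(x + 3)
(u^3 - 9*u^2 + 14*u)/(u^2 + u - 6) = u*(u - 7)/(u + 3)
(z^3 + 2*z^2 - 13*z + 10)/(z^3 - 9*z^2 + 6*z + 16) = (z^2 + 4*z - 5)/(z^2 - 7*z - 8)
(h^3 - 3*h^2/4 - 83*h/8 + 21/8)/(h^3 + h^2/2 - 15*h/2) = (8*h^2 - 30*h + 7)/(4*h*(2*h - 5))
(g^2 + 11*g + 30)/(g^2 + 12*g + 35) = (g + 6)/(g + 7)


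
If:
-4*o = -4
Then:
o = 1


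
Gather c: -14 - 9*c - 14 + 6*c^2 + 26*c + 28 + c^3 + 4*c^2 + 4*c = c^3 + 10*c^2 + 21*c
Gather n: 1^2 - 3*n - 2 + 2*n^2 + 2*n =2*n^2 - n - 1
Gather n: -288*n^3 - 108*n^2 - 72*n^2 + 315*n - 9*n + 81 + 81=-288*n^3 - 180*n^2 + 306*n + 162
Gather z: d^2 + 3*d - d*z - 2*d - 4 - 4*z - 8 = d^2 + d + z*(-d - 4) - 12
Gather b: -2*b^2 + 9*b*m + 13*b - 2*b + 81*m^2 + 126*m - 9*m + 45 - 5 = -2*b^2 + b*(9*m + 11) + 81*m^2 + 117*m + 40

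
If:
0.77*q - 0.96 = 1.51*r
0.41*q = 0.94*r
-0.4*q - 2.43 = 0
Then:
No Solution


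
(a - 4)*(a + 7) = a^2 + 3*a - 28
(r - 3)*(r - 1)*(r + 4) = r^3 - 13*r + 12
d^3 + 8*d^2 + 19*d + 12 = (d + 1)*(d + 3)*(d + 4)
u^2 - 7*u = u*(u - 7)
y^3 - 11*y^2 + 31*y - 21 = (y - 7)*(y - 3)*(y - 1)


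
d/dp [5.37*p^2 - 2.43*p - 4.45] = 10.74*p - 2.43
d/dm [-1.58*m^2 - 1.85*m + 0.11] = -3.16*m - 1.85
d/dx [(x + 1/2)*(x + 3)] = 2*x + 7/2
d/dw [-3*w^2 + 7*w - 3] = 7 - 6*w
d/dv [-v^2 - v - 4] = -2*v - 1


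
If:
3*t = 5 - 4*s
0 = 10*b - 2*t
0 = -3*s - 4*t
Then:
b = -3/7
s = 20/7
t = -15/7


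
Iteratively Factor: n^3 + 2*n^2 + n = (n + 1)*(n^2 + n) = n*(n + 1)*(n + 1)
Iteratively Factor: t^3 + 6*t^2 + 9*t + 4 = (t + 1)*(t^2 + 5*t + 4) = (t + 1)^2*(t + 4)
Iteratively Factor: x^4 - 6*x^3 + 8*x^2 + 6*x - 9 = (x - 3)*(x^3 - 3*x^2 - x + 3) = (x - 3)*(x - 1)*(x^2 - 2*x - 3) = (x - 3)*(x - 1)*(x + 1)*(x - 3)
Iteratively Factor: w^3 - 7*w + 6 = (w + 3)*(w^2 - 3*w + 2) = (w - 1)*(w + 3)*(w - 2)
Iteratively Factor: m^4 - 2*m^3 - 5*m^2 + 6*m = (m - 1)*(m^3 - m^2 - 6*m) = (m - 3)*(m - 1)*(m^2 + 2*m) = m*(m - 3)*(m - 1)*(m + 2)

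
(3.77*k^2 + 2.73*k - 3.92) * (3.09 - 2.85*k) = -10.7445*k^3 + 3.8688*k^2 + 19.6077*k - 12.1128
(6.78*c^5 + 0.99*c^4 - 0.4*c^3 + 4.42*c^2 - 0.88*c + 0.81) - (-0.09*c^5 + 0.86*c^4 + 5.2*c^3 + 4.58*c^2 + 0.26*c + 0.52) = 6.87*c^5 + 0.13*c^4 - 5.6*c^3 - 0.16*c^2 - 1.14*c + 0.29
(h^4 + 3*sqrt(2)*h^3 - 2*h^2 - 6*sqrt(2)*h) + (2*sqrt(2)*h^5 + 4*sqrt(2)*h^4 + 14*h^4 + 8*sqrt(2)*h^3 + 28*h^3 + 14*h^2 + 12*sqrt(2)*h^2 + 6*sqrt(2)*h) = 2*sqrt(2)*h^5 + 4*sqrt(2)*h^4 + 15*h^4 + 11*sqrt(2)*h^3 + 28*h^3 + 12*h^2 + 12*sqrt(2)*h^2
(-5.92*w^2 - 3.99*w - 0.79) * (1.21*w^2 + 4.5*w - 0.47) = -7.1632*w^4 - 31.4679*w^3 - 16.1285*w^2 - 1.6797*w + 0.3713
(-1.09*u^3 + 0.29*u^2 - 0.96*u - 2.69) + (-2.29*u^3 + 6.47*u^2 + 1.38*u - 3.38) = -3.38*u^3 + 6.76*u^2 + 0.42*u - 6.07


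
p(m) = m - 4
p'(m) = 1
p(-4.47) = -8.47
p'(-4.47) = 1.00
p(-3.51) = -7.51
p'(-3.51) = 1.00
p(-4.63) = -8.63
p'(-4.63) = 1.00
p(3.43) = -0.57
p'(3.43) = 1.00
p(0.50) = -3.50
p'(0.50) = 1.00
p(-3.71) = -7.71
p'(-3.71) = 1.00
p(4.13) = 0.13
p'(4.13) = 1.00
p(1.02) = -2.98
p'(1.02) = 1.00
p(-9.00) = -13.00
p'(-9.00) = 1.00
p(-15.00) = -19.00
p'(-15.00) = 1.00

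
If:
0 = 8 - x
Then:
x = 8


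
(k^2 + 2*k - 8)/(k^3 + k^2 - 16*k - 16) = (k - 2)/(k^2 - 3*k - 4)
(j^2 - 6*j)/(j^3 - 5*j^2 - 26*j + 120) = j/(j^2 + j - 20)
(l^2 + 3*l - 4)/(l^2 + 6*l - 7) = (l + 4)/(l + 7)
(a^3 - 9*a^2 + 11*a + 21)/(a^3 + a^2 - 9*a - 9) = (a - 7)/(a + 3)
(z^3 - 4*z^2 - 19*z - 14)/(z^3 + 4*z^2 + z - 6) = (z^2 - 6*z - 7)/(z^2 + 2*z - 3)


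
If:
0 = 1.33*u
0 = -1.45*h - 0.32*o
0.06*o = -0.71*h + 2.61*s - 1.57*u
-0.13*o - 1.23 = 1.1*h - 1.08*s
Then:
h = -3.73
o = 16.91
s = -0.63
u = 0.00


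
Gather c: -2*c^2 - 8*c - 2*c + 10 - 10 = -2*c^2 - 10*c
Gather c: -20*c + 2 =2 - 20*c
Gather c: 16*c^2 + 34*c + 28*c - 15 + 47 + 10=16*c^2 + 62*c + 42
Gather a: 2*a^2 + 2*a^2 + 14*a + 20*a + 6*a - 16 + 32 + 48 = 4*a^2 + 40*a + 64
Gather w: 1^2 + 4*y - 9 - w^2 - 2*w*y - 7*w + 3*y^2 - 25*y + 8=-w^2 + w*(-2*y - 7) + 3*y^2 - 21*y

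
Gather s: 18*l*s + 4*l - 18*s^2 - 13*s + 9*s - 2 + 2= 4*l - 18*s^2 + s*(18*l - 4)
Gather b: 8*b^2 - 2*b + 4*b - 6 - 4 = 8*b^2 + 2*b - 10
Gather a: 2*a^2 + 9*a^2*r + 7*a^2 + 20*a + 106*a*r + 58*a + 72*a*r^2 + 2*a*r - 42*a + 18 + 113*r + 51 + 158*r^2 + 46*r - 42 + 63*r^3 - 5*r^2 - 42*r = a^2*(9*r + 9) + a*(72*r^2 + 108*r + 36) + 63*r^3 + 153*r^2 + 117*r + 27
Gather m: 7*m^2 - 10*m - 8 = 7*m^2 - 10*m - 8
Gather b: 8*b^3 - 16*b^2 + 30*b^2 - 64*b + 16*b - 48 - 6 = 8*b^3 + 14*b^2 - 48*b - 54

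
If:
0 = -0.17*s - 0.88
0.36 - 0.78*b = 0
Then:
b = 0.46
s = -5.18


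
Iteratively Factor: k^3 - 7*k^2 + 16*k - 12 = (k - 2)*(k^2 - 5*k + 6) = (k - 2)^2*(k - 3)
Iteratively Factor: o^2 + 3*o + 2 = (o + 2)*(o + 1)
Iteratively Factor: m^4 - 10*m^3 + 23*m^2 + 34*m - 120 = (m - 5)*(m^3 - 5*m^2 - 2*m + 24) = (m - 5)*(m - 3)*(m^2 - 2*m - 8) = (m - 5)*(m - 3)*(m + 2)*(m - 4)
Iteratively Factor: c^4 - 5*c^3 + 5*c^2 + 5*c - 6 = (c + 1)*(c^3 - 6*c^2 + 11*c - 6) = (c - 1)*(c + 1)*(c^2 - 5*c + 6) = (c - 3)*(c - 1)*(c + 1)*(c - 2)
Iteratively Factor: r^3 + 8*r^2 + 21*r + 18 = (r + 2)*(r^2 + 6*r + 9) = (r + 2)*(r + 3)*(r + 3)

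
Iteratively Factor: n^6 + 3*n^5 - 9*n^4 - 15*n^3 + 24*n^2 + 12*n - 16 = (n - 2)*(n^5 + 5*n^4 + n^3 - 13*n^2 - 2*n + 8) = (n - 2)*(n + 4)*(n^4 + n^3 - 3*n^2 - n + 2) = (n - 2)*(n - 1)*(n + 4)*(n^3 + 2*n^2 - n - 2) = (n - 2)*(n - 1)^2*(n + 4)*(n^2 + 3*n + 2) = (n - 2)*(n - 1)^2*(n + 1)*(n + 4)*(n + 2)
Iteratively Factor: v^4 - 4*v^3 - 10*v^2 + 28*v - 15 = (v - 1)*(v^3 - 3*v^2 - 13*v + 15) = (v - 5)*(v - 1)*(v^2 + 2*v - 3) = (v - 5)*(v - 1)*(v + 3)*(v - 1)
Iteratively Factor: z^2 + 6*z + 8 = (z + 2)*(z + 4)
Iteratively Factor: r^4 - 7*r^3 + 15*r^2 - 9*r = (r - 1)*(r^3 - 6*r^2 + 9*r) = r*(r - 1)*(r^2 - 6*r + 9) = r*(r - 3)*(r - 1)*(r - 3)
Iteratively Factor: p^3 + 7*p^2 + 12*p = (p + 3)*(p^2 + 4*p) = (p + 3)*(p + 4)*(p)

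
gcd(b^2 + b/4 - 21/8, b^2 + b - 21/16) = b + 7/4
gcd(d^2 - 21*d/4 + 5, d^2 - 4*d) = d - 4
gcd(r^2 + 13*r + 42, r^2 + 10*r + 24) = r + 6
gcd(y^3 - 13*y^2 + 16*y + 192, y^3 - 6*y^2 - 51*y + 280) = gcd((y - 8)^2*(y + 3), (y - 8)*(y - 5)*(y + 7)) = y - 8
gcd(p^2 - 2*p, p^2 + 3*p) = p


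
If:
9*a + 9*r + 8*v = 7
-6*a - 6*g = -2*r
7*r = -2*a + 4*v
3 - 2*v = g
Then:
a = -11/13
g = 331/299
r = 18/23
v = 283/299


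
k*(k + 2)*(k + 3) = k^3 + 5*k^2 + 6*k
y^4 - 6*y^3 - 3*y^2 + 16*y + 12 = (y - 6)*(y - 2)*(y + 1)^2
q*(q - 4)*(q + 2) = q^3 - 2*q^2 - 8*q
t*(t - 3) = t^2 - 3*t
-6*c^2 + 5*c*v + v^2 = (-c + v)*(6*c + v)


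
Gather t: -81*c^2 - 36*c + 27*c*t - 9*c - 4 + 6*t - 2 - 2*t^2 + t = -81*c^2 - 45*c - 2*t^2 + t*(27*c + 7) - 6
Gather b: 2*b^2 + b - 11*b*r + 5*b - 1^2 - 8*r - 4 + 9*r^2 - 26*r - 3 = 2*b^2 + b*(6 - 11*r) + 9*r^2 - 34*r - 8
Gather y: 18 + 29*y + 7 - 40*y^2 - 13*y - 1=-40*y^2 + 16*y + 24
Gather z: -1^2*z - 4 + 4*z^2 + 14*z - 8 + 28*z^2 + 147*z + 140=32*z^2 + 160*z + 128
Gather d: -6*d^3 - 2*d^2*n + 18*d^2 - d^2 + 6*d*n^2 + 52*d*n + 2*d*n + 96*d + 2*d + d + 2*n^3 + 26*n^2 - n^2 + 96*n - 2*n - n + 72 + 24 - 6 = -6*d^3 + d^2*(17 - 2*n) + d*(6*n^2 + 54*n + 99) + 2*n^3 + 25*n^2 + 93*n + 90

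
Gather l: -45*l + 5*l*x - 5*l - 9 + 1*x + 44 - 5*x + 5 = l*(5*x - 50) - 4*x + 40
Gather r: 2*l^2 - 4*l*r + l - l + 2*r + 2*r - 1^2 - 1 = 2*l^2 + r*(4 - 4*l) - 2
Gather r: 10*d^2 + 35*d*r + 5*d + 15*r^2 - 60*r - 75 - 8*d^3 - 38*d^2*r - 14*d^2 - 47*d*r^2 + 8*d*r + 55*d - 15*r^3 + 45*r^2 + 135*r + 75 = -8*d^3 - 4*d^2 + 60*d - 15*r^3 + r^2*(60 - 47*d) + r*(-38*d^2 + 43*d + 75)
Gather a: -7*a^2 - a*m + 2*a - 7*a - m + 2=-7*a^2 + a*(-m - 5) - m + 2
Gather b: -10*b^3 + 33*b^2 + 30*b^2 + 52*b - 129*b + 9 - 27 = -10*b^3 + 63*b^2 - 77*b - 18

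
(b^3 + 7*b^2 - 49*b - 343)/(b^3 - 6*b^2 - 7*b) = (b^2 + 14*b + 49)/(b*(b + 1))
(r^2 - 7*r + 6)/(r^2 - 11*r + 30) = (r - 1)/(r - 5)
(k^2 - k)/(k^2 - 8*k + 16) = k*(k - 1)/(k^2 - 8*k + 16)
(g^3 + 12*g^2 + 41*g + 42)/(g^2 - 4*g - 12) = (g^2 + 10*g + 21)/(g - 6)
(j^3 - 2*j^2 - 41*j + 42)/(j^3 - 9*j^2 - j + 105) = (j^2 + 5*j - 6)/(j^2 - 2*j - 15)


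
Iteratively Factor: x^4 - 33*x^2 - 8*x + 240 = (x - 3)*(x^3 + 3*x^2 - 24*x - 80) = (x - 3)*(x + 4)*(x^2 - x - 20) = (x - 3)*(x + 4)^2*(x - 5)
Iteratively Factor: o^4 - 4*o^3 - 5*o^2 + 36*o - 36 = (o - 2)*(o^3 - 2*o^2 - 9*o + 18) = (o - 2)*(o + 3)*(o^2 - 5*o + 6) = (o - 2)^2*(o + 3)*(o - 3)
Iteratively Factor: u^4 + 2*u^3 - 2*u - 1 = (u + 1)*(u^3 + u^2 - u - 1) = (u + 1)^2*(u^2 - 1) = (u - 1)*(u + 1)^2*(u + 1)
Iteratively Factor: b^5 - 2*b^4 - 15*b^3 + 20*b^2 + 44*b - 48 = (b - 1)*(b^4 - b^3 - 16*b^2 + 4*b + 48) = (b - 2)*(b - 1)*(b^3 + b^2 - 14*b - 24) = (b - 2)*(b - 1)*(b + 2)*(b^2 - b - 12) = (b - 4)*(b - 2)*(b - 1)*(b + 2)*(b + 3)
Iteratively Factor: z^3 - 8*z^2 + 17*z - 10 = (z - 5)*(z^2 - 3*z + 2) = (z - 5)*(z - 2)*(z - 1)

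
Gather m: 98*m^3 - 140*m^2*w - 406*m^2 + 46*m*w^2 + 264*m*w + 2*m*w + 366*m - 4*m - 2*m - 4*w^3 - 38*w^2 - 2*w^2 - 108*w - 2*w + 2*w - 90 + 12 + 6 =98*m^3 + m^2*(-140*w - 406) + m*(46*w^2 + 266*w + 360) - 4*w^3 - 40*w^2 - 108*w - 72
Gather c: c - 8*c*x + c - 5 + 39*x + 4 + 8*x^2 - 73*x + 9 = c*(2 - 8*x) + 8*x^2 - 34*x + 8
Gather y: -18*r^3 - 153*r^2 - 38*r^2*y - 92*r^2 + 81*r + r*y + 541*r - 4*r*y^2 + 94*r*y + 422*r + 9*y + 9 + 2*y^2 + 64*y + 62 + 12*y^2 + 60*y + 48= -18*r^3 - 245*r^2 + 1044*r + y^2*(14 - 4*r) + y*(-38*r^2 + 95*r + 133) + 119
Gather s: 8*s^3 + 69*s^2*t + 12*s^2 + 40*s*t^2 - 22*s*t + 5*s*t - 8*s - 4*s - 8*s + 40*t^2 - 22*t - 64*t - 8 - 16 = 8*s^3 + s^2*(69*t + 12) + s*(40*t^2 - 17*t - 20) + 40*t^2 - 86*t - 24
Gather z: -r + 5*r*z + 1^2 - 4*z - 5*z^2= -r - 5*z^2 + z*(5*r - 4) + 1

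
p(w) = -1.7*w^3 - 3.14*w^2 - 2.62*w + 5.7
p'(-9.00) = -359.20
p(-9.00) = 1014.24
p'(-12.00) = -661.66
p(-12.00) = 2522.58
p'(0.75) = -10.20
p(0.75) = 1.25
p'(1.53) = -24.17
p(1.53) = -11.75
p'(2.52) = -50.83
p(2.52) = -48.05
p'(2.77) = -59.15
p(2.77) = -61.78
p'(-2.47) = -18.22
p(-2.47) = 18.63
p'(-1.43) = -4.07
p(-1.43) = 8.00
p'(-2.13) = -12.38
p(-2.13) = 13.46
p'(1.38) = -21.00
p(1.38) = -8.36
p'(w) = -5.1*w^2 - 6.28*w - 2.62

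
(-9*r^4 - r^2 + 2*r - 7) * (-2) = 18*r^4 + 2*r^2 - 4*r + 14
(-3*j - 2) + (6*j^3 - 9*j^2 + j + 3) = 6*j^3 - 9*j^2 - 2*j + 1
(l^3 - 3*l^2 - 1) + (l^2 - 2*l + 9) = l^3 - 2*l^2 - 2*l + 8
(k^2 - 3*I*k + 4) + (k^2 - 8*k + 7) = 2*k^2 - 8*k - 3*I*k + 11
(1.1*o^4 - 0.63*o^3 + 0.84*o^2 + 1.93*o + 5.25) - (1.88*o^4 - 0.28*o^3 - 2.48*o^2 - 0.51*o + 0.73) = -0.78*o^4 - 0.35*o^3 + 3.32*o^2 + 2.44*o + 4.52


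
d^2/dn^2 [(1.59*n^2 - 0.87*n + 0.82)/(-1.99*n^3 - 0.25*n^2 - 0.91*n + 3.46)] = (-12.593118*n^6 + 20.671722*n^5 - 19.094448*n^4 - 162.11497*n^3 + 54.414348*n^2 - 30.480168*n - 35.367808)/(7.880599*n^9 + 2.970075*n^8 + 11.184198*n^7 - 38.373863*n^6 - 5.213718*n^5 - 37.621959*n^4 + 67.501123*n^3 + 0.383022*n^2 + 32.682468*n - 41.421736)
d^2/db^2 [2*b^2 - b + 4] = 4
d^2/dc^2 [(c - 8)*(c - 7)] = 2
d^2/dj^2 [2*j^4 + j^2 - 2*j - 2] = 24*j^2 + 2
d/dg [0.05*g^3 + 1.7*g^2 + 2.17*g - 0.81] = 0.15*g^2 + 3.4*g + 2.17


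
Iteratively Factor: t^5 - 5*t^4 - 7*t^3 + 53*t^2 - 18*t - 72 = (t - 4)*(t^4 - t^3 - 11*t^2 + 9*t + 18) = (t - 4)*(t + 1)*(t^3 - 2*t^2 - 9*t + 18) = (t - 4)*(t + 1)*(t + 3)*(t^2 - 5*t + 6) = (t - 4)*(t - 3)*(t + 1)*(t + 3)*(t - 2)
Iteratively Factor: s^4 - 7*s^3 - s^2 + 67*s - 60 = (s + 3)*(s^3 - 10*s^2 + 29*s - 20) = (s - 5)*(s + 3)*(s^2 - 5*s + 4) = (s - 5)*(s - 1)*(s + 3)*(s - 4)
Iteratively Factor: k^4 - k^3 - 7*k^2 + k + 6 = (k - 1)*(k^3 - 7*k - 6) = (k - 1)*(k + 2)*(k^2 - 2*k - 3) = (k - 3)*(k - 1)*(k + 2)*(k + 1)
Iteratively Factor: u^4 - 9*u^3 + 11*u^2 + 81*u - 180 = (u - 3)*(u^3 - 6*u^2 - 7*u + 60) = (u - 5)*(u - 3)*(u^2 - u - 12) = (u - 5)*(u - 4)*(u - 3)*(u + 3)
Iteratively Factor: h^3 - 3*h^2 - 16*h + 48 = (h + 4)*(h^2 - 7*h + 12) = (h - 3)*(h + 4)*(h - 4)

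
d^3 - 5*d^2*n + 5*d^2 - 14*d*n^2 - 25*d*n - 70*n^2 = (d + 5)*(d - 7*n)*(d + 2*n)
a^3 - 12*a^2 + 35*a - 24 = (a - 8)*(a - 3)*(a - 1)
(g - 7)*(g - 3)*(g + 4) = g^3 - 6*g^2 - 19*g + 84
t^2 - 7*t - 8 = (t - 8)*(t + 1)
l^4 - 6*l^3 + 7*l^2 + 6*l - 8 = (l - 4)*(l - 2)*(l - 1)*(l + 1)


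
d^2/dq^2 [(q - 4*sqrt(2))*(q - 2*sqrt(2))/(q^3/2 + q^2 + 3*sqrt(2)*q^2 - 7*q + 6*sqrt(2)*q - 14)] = 4*(q^6 - 18*sqrt(2)*q^5 - 72*sqrt(2)*q^4 - 78*q^4 + 192*q^3 + 288*sqrt(2)*q^3 + 1224*sqrt(2)*q^2 + 3144*q^2 - 3888*sqrt(2)*q + 864*q - 336*sqrt(2) + 5392)/(q^9 + 6*q^8 + 18*sqrt(2)*q^8 + 108*sqrt(2)*q^7 + 186*q^7 + 144*sqrt(2)*q^6 + 1052*q^6 - 288*sqrt(2)*q^5 - 348*q^5 - 13224*q^4 + 2664*sqrt(2)*q^4 - 31976*q^3 + 20592*sqrt(2)*q^3 - 35952*q^2 + 42336*sqrt(2)*q^2 - 32928*q + 28224*sqrt(2)*q - 21952)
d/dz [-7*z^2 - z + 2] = -14*z - 1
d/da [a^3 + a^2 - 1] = a*(3*a + 2)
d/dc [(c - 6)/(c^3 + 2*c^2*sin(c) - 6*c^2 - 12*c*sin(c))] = -(2*c*cos(c) + 2*c + 2*sin(c))/(c^2*(c + 2*sin(c))^2)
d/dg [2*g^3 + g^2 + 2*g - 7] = 6*g^2 + 2*g + 2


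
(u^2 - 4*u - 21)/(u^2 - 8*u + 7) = (u + 3)/(u - 1)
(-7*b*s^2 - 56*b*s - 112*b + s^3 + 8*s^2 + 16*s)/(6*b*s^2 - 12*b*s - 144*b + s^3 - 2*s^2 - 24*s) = (-7*b*s - 28*b + s^2 + 4*s)/(6*b*s - 36*b + s^2 - 6*s)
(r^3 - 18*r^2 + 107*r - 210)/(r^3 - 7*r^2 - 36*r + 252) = (r - 5)/(r + 6)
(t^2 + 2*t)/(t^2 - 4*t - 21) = t*(t + 2)/(t^2 - 4*t - 21)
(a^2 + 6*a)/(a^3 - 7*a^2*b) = (a + 6)/(a*(a - 7*b))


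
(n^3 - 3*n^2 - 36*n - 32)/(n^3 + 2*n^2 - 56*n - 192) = (n + 1)/(n + 6)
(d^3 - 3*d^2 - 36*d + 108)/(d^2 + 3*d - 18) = d - 6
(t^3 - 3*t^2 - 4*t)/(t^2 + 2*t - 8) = t*(t^2 - 3*t - 4)/(t^2 + 2*t - 8)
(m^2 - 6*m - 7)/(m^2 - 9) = (m^2 - 6*m - 7)/(m^2 - 9)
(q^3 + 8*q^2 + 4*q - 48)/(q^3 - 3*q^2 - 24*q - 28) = (-q^3 - 8*q^2 - 4*q + 48)/(-q^3 + 3*q^2 + 24*q + 28)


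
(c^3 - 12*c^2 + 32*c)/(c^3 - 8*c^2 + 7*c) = (c^2 - 12*c + 32)/(c^2 - 8*c + 7)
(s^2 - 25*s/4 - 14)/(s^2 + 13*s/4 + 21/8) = 2*(s - 8)/(2*s + 3)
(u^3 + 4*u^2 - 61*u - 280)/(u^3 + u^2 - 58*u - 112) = (u + 5)/(u + 2)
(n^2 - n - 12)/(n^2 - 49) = (n^2 - n - 12)/(n^2 - 49)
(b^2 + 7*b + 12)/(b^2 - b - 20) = (b + 3)/(b - 5)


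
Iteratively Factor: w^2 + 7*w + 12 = (w + 3)*(w + 4)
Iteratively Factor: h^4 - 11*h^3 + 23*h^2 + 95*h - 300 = (h - 5)*(h^3 - 6*h^2 - 7*h + 60) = (h - 5)*(h + 3)*(h^2 - 9*h + 20) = (h - 5)*(h - 4)*(h + 3)*(h - 5)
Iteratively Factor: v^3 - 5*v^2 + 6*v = (v)*(v^2 - 5*v + 6) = v*(v - 3)*(v - 2)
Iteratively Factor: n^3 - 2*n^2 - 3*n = (n - 3)*(n^2 + n) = n*(n - 3)*(n + 1)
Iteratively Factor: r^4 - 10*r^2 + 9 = (r + 3)*(r^3 - 3*r^2 - r + 3) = (r - 1)*(r + 3)*(r^2 - 2*r - 3) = (r - 1)*(r + 1)*(r + 3)*(r - 3)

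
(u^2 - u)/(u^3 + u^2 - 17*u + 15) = u/(u^2 + 2*u - 15)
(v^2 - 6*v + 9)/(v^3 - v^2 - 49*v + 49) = (v^2 - 6*v + 9)/(v^3 - v^2 - 49*v + 49)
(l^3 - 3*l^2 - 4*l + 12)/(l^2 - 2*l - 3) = (l^2 - 4)/(l + 1)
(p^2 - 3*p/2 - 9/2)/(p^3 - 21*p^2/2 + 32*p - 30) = (2*p^2 - 3*p - 9)/(2*p^3 - 21*p^2 + 64*p - 60)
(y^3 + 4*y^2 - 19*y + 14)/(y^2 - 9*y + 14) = (y^2 + 6*y - 7)/(y - 7)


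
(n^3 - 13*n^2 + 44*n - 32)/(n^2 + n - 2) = (n^2 - 12*n + 32)/(n + 2)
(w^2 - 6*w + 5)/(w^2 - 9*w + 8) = (w - 5)/(w - 8)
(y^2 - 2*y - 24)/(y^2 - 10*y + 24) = (y + 4)/(y - 4)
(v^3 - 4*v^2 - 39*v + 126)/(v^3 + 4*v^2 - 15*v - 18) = (v - 7)/(v + 1)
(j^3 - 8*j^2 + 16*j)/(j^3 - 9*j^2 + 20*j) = (j - 4)/(j - 5)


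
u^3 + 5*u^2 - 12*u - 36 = (u - 3)*(u + 2)*(u + 6)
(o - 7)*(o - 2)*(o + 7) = o^3 - 2*o^2 - 49*o + 98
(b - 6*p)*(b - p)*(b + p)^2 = b^4 - 5*b^3*p - 7*b^2*p^2 + 5*b*p^3 + 6*p^4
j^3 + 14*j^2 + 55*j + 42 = (j + 1)*(j + 6)*(j + 7)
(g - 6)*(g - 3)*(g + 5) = g^3 - 4*g^2 - 27*g + 90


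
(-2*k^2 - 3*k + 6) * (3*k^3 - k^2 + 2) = -6*k^5 - 7*k^4 + 21*k^3 - 10*k^2 - 6*k + 12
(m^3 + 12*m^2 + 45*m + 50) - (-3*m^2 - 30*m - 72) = m^3 + 15*m^2 + 75*m + 122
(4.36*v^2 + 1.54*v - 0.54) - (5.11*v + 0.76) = 4.36*v^2 - 3.57*v - 1.3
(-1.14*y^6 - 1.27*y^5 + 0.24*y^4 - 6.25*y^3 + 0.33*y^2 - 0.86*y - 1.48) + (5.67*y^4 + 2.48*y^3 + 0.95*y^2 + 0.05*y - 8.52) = -1.14*y^6 - 1.27*y^5 + 5.91*y^4 - 3.77*y^3 + 1.28*y^2 - 0.81*y - 10.0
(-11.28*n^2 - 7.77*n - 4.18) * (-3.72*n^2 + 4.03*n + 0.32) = 41.9616*n^4 - 16.554*n^3 - 19.3731*n^2 - 19.3318*n - 1.3376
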